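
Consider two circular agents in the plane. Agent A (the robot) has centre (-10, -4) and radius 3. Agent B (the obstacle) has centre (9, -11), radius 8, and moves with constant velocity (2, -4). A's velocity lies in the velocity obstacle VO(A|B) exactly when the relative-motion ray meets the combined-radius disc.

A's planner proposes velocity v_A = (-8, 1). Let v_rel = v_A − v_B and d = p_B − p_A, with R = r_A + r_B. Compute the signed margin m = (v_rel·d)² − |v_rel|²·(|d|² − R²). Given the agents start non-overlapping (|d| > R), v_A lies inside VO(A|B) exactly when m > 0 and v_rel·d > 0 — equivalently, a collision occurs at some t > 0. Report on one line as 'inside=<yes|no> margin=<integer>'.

d = (19, -7),  |d|² = 410;  R = 3+8 = 11,  c = 410−11² = 289
v_rel = (-10, 5),  |v_rel|² = 125;  v_rel·d = (-10)·(19) + (5)·(-7) = -225
125·t² + 450·t + 289 = 0  ⇒  m = (-225)² − 125·289 = 14500
m = 14500 > 0,  v_rel·d = -225 < 0  ⇒  outside

inside=no margin=14500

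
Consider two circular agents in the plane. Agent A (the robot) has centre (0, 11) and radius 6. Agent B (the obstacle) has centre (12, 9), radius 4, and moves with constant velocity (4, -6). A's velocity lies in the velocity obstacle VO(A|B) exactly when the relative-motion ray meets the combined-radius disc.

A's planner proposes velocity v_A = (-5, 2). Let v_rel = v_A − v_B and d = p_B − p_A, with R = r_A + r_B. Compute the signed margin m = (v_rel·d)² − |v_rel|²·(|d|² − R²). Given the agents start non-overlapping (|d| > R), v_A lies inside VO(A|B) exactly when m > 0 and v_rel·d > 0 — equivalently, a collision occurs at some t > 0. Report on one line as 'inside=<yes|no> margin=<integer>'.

d = (12, -2),  |d|² = 148;  R = 6+4 = 10,  c = 148−10² = 48
v_rel = (-9, 8),  |v_rel|² = 145;  v_rel·d = (-9)·(12) + (8)·(-2) = -124
145·t² + 248·t + 48 = 0  ⇒  m = (-124)² − 145·48 = 8416
m = 8416 > 0,  v_rel·d = -124 < 0  ⇒  outside

inside=no margin=8416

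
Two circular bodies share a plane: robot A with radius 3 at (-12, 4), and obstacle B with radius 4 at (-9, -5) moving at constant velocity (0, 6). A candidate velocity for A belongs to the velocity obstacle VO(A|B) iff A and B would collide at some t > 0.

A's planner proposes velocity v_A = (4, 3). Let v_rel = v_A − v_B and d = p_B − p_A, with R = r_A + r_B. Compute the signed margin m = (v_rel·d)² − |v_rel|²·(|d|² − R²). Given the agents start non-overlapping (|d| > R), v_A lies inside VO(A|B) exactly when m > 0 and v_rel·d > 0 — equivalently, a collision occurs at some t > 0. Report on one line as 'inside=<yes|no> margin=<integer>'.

d = (3, -9),  |d|² = 90;  R = 3+4 = 7,  c = 90−7² = 41
v_rel = (4, -3),  |v_rel|² = 25;  v_rel·d = (4)·(3) + (-3)·(-9) = 39
25·t² − 78·t + 41 = 0  ⇒  m = 39² − 25·41 = 496
m = 496 > 0,  v_rel·d = 39 > 0  ⇒  inside

inside=yes margin=496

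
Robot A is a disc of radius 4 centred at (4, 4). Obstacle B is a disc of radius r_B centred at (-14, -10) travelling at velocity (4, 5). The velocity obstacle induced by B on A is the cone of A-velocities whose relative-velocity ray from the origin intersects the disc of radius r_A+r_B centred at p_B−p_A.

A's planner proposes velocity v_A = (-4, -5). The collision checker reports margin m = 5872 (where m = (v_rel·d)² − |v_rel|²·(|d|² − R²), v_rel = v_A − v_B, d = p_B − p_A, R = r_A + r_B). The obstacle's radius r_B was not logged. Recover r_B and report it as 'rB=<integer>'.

m = 5872
d = (-18, -14);  v_rel = (-8, -10),  |v_rel|² = 164
v_rel×d = (-8)·(-14) − (-10)·(-18) = -68
since m = R²·164 − (-68)²:  R² = (4624 + 5872) / 164 = 64
R = √64 = 8  ⇒  r_B = 8 − 4 = 4

rB=4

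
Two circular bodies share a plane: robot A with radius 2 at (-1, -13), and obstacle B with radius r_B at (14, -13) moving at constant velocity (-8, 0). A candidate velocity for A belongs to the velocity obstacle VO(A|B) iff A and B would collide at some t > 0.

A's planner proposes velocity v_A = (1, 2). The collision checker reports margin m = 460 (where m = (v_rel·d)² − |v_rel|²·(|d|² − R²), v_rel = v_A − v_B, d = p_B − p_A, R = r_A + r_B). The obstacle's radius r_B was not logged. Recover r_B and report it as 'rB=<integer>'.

m = 460
d = (15, 0);  v_rel = (9, 2),  |v_rel|² = 85
v_rel×d = (9)·(0) − (2)·(15) = -30
since m = R²·85 − (-30)²:  R² = (900 + 460) / 85 = 16
R = √16 = 4  ⇒  r_B = 4 − 2 = 2

rB=2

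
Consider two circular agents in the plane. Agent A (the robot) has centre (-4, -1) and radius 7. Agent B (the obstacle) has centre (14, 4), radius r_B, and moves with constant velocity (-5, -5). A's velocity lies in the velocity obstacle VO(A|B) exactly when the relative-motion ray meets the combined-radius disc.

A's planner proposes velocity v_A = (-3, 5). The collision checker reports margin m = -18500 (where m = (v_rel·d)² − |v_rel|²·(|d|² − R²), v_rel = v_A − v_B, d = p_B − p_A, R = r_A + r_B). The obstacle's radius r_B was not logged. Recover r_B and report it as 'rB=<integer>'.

m = -18500
d = (18, 5);  v_rel = (2, 10),  |v_rel|² = 104
v_rel×d = (2)·(5) − (10)·(18) = -170
since m = R²·104 − (-170)²:  R² = (28900 + -18500) / 104 = 100
R = √100 = 10  ⇒  r_B = 10 − 7 = 3

rB=3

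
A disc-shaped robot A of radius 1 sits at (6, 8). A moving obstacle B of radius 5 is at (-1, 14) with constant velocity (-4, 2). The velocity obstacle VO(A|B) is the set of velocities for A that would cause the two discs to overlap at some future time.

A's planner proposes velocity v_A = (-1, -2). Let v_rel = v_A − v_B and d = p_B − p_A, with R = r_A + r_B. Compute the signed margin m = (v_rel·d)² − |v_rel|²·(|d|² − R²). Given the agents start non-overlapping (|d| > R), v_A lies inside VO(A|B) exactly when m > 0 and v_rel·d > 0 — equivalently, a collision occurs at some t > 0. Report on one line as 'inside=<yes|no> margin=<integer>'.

d = (-7, 6),  |d|² = 85;  R = 1+5 = 6,  c = 85−6² = 49
v_rel = (3, -4),  |v_rel|² = 25;  v_rel·d = (3)·(-7) + (-4)·(6) = -45
25·t² + 90·t + 49 = 0  ⇒  m = (-45)² − 25·49 = 800
m = 800 > 0,  v_rel·d = -45 < 0  ⇒  outside

inside=no margin=800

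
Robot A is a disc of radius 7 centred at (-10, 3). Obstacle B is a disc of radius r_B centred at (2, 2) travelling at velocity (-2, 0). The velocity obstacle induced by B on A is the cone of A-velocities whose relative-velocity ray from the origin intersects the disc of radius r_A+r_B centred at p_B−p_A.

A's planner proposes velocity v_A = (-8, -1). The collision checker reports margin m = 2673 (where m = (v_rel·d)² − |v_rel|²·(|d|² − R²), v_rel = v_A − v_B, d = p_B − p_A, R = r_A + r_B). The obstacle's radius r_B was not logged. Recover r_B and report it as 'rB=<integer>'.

m = 2673
d = (12, -1);  v_rel = (-6, -1),  |v_rel|² = 37
v_rel×d = (-6)·(-1) − (-1)·(12) = 18
since m = R²·37 − 18²:  R² = (324 + 2673) / 37 = 81
R = √81 = 9  ⇒  r_B = 9 − 7 = 2

rB=2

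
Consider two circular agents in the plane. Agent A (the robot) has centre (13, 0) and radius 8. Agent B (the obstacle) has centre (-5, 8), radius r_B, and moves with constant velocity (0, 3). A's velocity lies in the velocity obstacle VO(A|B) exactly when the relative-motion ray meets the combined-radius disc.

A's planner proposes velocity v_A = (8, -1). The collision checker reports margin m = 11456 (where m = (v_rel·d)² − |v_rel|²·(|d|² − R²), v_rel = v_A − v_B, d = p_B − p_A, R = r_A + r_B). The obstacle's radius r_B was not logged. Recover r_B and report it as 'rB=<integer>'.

m = 11456
d = (-18, 8);  v_rel = (8, -4),  |v_rel|² = 80
v_rel×d = (8)·(8) − (-4)·(-18) = -8
since m = R²·80 − (-8)²:  R² = (64 + 11456) / 80 = 144
R = √144 = 12  ⇒  r_B = 12 − 8 = 4

rB=4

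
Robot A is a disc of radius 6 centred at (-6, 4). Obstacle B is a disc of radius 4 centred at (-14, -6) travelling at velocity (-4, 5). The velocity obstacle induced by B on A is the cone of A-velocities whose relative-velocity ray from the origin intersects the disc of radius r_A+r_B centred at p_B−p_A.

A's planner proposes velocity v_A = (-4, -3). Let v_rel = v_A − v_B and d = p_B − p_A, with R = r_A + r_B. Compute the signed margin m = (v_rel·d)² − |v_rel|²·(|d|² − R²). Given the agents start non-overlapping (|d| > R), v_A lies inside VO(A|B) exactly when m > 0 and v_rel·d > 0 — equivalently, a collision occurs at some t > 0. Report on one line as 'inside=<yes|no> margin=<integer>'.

d = (-8, -10),  |d|² = 164;  R = 6+4 = 10,  c = 164−10² = 64
v_rel = (0, -8),  |v_rel|² = 64;  v_rel·d = (0)·(-8) + (-8)·(-10) = 80
64·t² − 160·t + 64 = 0  ⇒  m = 80² − 64·64 = 2304
m = 2304 > 0,  v_rel·d = 80 > 0  ⇒  inside

inside=yes margin=2304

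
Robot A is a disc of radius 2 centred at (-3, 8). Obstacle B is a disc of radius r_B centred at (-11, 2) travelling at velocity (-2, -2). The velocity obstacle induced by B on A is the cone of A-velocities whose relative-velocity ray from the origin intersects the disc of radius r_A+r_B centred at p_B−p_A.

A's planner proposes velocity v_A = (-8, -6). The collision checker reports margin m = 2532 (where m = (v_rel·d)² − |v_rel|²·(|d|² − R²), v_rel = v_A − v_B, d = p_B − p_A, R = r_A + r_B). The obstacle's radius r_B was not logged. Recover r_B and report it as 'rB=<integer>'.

m = 2532
d = (-8, -6);  v_rel = (-6, -4),  |v_rel|² = 52
v_rel×d = (-6)·(-6) − (-4)·(-8) = 4
since m = R²·52 − 4²:  R² = (16 + 2532) / 52 = 49
R = √49 = 7  ⇒  r_B = 7 − 2 = 5

rB=5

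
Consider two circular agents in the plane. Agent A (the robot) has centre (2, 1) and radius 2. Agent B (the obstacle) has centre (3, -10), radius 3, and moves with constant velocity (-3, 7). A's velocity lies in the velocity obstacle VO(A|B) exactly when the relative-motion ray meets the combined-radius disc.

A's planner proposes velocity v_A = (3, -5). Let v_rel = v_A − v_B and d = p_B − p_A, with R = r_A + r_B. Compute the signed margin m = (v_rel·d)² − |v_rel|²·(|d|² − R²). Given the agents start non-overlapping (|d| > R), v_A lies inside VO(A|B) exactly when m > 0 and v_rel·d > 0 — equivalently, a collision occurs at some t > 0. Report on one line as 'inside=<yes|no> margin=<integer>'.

d = (1, -11),  |d|² = 122;  R = 2+3 = 5,  c = 122−5² = 97
v_rel = (6, -12),  |v_rel|² = 180;  v_rel·d = (6)·(1) + (-12)·(-11) = 138
180·t² − 276·t + 97 = 0  ⇒  m = 138² − 180·97 = 1584
m = 1584 > 0,  v_rel·d = 138 > 0  ⇒  inside

inside=yes margin=1584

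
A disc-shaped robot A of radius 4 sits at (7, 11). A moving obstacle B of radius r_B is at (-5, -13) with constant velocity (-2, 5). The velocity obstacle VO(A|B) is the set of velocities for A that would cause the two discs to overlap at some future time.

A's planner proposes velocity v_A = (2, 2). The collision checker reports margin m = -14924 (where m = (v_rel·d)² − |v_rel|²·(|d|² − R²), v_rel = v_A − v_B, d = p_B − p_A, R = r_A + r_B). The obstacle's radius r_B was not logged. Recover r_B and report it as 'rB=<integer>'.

m = -14924
d = (-12, -24);  v_rel = (4, -3),  |v_rel|² = 25
v_rel×d = (4)·(-24) − (-3)·(-12) = -132
since m = R²·25 − (-132)²:  R² = (17424 + -14924) / 25 = 100
R = √100 = 10  ⇒  r_B = 10 − 4 = 6

rB=6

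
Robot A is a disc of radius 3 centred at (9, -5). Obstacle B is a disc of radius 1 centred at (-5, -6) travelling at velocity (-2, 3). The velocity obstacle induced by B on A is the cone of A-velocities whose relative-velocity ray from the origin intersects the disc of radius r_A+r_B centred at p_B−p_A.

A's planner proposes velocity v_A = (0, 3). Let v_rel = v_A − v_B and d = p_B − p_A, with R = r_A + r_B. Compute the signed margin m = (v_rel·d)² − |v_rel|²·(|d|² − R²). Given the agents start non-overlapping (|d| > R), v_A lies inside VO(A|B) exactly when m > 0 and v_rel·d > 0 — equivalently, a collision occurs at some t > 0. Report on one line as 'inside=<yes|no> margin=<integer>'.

d = (-14, -1),  |d|² = 197;  R = 3+1 = 4,  c = 197−4² = 181
v_rel = (2, 0),  |v_rel|² = 4;  v_rel·d = (2)·(-14) + (0)·(-1) = -28
4·t² + 56·t + 181 = 0  ⇒  m = (-28)² − 4·181 = 60
m = 60 > 0,  v_rel·d = -28 < 0  ⇒  outside

inside=no margin=60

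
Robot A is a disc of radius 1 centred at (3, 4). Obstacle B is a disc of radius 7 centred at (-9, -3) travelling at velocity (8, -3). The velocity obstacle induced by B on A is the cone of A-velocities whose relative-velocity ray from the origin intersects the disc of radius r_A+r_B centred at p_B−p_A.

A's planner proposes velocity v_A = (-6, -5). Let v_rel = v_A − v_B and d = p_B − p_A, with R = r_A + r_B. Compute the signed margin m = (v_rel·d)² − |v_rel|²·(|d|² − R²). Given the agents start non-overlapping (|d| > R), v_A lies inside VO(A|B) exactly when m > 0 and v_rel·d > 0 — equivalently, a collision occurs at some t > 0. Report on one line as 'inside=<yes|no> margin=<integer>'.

d = (-12, -7),  |d|² = 193;  R = 1+7 = 8,  c = 193−8² = 129
v_rel = (-14, -2),  |v_rel|² = 200;  v_rel·d = (-14)·(-12) + (-2)·(-7) = 182
200·t² − 364·t + 129 = 0  ⇒  m = 182² − 200·129 = 7324
m = 7324 > 0,  v_rel·d = 182 > 0  ⇒  inside

inside=yes margin=7324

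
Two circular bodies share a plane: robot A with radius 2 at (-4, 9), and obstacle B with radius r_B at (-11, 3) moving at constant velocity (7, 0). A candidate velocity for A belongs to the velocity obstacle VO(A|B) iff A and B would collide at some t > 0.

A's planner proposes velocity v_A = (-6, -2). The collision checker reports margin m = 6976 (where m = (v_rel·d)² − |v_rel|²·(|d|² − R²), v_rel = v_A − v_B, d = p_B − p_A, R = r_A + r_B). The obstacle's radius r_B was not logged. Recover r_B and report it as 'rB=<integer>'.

m = 6976
d = (-7, -6);  v_rel = (-13, -2),  |v_rel|² = 173
v_rel×d = (-13)·(-6) − (-2)·(-7) = 64
since m = R²·173 − 64²:  R² = (4096 + 6976) / 173 = 64
R = √64 = 8  ⇒  r_B = 8 − 2 = 6

rB=6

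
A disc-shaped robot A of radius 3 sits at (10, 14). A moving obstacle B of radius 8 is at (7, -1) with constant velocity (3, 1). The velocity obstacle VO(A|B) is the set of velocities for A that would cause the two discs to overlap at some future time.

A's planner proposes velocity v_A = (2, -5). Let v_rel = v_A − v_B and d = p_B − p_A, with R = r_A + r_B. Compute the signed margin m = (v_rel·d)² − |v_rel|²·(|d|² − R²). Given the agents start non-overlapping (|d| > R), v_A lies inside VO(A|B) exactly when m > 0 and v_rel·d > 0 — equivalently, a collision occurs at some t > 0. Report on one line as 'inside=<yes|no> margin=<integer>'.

d = (-3, -15),  |d|² = 234;  R = 3+8 = 11,  c = 234−11² = 113
v_rel = (-1, -6),  |v_rel|² = 37;  v_rel·d = (-1)·(-3) + (-6)·(-15) = 93
37·t² − 186·t + 113 = 0  ⇒  m = 93² − 37·113 = 4468
m = 4468 > 0,  v_rel·d = 93 > 0  ⇒  inside

inside=yes margin=4468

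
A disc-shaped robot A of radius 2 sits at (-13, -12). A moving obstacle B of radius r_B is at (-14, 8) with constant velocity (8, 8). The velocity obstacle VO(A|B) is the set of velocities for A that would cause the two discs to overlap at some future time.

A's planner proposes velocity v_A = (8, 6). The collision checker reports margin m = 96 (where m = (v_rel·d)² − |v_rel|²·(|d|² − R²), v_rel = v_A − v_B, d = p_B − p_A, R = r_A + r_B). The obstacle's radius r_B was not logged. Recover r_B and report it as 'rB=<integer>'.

m = 96
d = (-1, 20);  v_rel = (0, -2),  |v_rel|² = 4
v_rel×d = (0)·(20) − (-2)·(-1) = -2
since m = R²·4 − (-2)²:  R² = (4 + 96) / 4 = 25
R = √25 = 5  ⇒  r_B = 5 − 2 = 3

rB=3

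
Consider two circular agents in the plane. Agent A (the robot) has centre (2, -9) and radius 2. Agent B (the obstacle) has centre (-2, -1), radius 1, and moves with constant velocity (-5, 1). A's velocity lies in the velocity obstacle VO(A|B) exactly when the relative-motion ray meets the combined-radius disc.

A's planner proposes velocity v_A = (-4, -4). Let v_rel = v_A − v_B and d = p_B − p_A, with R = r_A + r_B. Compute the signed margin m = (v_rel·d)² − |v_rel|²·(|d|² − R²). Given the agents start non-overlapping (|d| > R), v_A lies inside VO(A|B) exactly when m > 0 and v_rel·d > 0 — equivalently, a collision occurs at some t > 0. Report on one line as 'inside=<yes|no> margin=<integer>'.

d = (-4, 8),  |d|² = 80;  R = 2+1 = 3,  c = 80−3² = 71
v_rel = (1, -5),  |v_rel|² = 26;  v_rel·d = (1)·(-4) + (-5)·(8) = -44
26·t² + 88·t + 71 = 0  ⇒  m = (-44)² − 26·71 = 90
m = 90 > 0,  v_rel·d = -44 < 0  ⇒  outside

inside=no margin=90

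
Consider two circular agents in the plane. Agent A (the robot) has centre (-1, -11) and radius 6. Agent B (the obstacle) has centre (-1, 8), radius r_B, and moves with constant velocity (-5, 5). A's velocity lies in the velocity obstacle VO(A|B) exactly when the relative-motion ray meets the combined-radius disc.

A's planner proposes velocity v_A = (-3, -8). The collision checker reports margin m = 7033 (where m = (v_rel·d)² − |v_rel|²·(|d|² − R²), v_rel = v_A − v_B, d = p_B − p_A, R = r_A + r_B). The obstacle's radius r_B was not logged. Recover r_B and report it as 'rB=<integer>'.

m = 7033
d = (0, 19);  v_rel = (2, -13),  |v_rel|² = 173
v_rel×d = (2)·(19) − (-13)·(0) = 38
since m = R²·173 − 38²:  R² = (1444 + 7033) / 173 = 49
R = √49 = 7  ⇒  r_B = 7 − 6 = 1

rB=1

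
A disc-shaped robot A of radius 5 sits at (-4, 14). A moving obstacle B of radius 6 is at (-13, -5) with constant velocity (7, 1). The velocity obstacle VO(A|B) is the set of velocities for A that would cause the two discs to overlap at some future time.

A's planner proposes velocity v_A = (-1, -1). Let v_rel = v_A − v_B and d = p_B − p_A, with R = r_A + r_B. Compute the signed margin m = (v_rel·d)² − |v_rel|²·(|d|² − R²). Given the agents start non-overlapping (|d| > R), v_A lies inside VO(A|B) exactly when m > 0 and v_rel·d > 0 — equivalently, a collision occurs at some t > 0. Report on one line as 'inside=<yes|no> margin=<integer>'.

d = (-9, -19),  |d|² = 442;  R = 5+6 = 11,  c = 442−11² = 321
v_rel = (-8, -2),  |v_rel|² = 68;  v_rel·d = (-8)·(-9) + (-2)·(-19) = 110
68·t² − 220·t + 321 = 0  ⇒  m = 110² − 68·321 = -9728
m = -9728 < 0,  v_rel·d = 110 > 0  ⇒  outside

inside=no margin=-9728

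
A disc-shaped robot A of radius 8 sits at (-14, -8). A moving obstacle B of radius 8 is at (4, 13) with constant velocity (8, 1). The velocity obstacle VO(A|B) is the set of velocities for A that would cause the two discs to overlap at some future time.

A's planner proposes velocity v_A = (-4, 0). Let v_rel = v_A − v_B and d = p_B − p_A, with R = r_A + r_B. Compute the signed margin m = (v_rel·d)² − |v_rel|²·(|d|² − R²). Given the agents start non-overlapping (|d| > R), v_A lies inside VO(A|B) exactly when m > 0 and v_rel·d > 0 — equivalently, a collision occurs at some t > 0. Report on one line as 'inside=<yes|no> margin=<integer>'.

d = (18, 21),  |d|² = 765;  R = 8+8 = 16,  c = 765−16² = 509
v_rel = (-12, -1),  |v_rel|² = 145;  v_rel·d = (-12)·(18) + (-1)·(21) = -237
145·t² + 474·t + 509 = 0  ⇒  m = (-237)² − 145·509 = -17636
m = -17636 < 0,  v_rel·d = -237 < 0  ⇒  outside

inside=no margin=-17636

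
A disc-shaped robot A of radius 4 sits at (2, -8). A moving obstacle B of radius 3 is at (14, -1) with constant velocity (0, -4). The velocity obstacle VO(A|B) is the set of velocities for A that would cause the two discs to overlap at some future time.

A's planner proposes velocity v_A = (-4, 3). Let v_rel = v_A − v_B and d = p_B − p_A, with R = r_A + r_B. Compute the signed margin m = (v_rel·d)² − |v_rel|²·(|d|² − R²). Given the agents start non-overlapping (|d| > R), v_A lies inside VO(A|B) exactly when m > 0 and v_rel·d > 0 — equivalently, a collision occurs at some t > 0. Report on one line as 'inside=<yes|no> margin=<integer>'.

d = (12, 7),  |d|² = 193;  R = 4+3 = 7,  c = 193−7² = 144
v_rel = (-4, 7),  |v_rel|² = 65;  v_rel·d = (-4)·(12) + (7)·(7) = 1
65·t² − 2·t + 144 = 0  ⇒  m = 1² − 65·144 = -9359
m = -9359 < 0,  v_rel·d = 1 > 0  ⇒  outside

inside=no margin=-9359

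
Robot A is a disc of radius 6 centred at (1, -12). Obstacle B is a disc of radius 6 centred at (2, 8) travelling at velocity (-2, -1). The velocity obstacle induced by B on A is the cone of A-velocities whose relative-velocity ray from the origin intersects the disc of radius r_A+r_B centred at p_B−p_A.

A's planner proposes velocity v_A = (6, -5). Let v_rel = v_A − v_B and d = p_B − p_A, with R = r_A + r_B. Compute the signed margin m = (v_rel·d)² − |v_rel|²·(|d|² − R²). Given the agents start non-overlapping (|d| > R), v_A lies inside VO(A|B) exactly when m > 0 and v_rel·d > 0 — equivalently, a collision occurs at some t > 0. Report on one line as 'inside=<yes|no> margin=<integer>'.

d = (1, 20),  |d|² = 401;  R = 6+6 = 12,  c = 401−12² = 257
v_rel = (8, -4),  |v_rel|² = 80;  v_rel·d = (8)·(1) + (-4)·(20) = -72
80·t² + 144·t + 257 = 0  ⇒  m = (-72)² − 80·257 = -15376
m = -15376 < 0,  v_rel·d = -72 < 0  ⇒  outside

inside=no margin=-15376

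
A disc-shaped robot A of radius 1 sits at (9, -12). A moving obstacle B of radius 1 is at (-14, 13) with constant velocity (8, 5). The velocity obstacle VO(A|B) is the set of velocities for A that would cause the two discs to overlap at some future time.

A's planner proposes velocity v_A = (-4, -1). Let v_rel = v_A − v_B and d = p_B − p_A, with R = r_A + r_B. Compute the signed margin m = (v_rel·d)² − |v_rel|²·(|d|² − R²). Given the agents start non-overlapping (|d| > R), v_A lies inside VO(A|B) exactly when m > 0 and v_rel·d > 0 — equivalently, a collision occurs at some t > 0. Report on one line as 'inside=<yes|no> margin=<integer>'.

d = (-23, 25),  |d|² = 1154;  R = 1+1 = 2,  c = 1154−2² = 1150
v_rel = (-12, -6),  |v_rel|² = 180;  v_rel·d = (-12)·(-23) + (-6)·(25) = 126
180·t² − 252·t + 1150 = 0  ⇒  m = 126² − 180·1150 = -191124
m = -191124 < 0,  v_rel·d = 126 > 0  ⇒  outside

inside=no margin=-191124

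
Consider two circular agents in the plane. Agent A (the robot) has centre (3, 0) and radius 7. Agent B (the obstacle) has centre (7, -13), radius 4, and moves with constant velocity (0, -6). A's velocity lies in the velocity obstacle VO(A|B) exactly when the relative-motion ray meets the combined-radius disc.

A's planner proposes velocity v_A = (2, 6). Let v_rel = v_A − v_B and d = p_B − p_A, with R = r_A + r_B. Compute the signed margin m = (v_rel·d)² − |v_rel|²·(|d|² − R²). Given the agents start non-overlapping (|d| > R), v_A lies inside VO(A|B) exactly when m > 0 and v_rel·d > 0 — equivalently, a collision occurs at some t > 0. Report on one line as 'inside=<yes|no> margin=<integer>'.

d = (4, -13),  |d|² = 185;  R = 7+4 = 11,  c = 185−11² = 64
v_rel = (2, 12),  |v_rel|² = 148;  v_rel·d = (2)·(4) + (12)·(-13) = -148
148·t² + 296·t + 64 = 0  ⇒  m = (-148)² − 148·64 = 12432
m = 12432 > 0,  v_rel·d = -148 < 0  ⇒  outside

inside=no margin=12432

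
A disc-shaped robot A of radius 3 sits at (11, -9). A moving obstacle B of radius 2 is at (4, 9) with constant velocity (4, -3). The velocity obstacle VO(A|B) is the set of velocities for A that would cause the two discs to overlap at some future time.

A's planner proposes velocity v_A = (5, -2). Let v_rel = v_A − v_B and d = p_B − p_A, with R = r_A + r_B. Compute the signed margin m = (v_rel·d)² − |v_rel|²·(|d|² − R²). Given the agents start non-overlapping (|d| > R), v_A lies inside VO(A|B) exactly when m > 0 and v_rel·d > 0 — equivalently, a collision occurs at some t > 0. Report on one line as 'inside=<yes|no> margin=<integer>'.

d = (-7, 18),  |d|² = 373;  R = 3+2 = 5,  c = 373−5² = 348
v_rel = (1, 1),  |v_rel|² = 2;  v_rel·d = (1)·(-7) + (1)·(18) = 11
2·t² − 22·t + 348 = 0  ⇒  m = 11² − 2·348 = -575
m = -575 < 0,  v_rel·d = 11 > 0  ⇒  outside

inside=no margin=-575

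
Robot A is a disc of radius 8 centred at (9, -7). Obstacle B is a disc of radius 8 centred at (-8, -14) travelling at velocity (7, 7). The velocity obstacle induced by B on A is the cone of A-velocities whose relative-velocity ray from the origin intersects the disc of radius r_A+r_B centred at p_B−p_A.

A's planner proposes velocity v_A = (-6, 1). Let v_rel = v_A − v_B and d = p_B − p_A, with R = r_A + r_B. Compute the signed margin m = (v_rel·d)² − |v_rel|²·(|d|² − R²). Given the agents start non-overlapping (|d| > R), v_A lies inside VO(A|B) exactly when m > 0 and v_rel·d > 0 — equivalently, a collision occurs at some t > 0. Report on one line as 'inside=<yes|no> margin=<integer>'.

d = (-17, -7),  |d|² = 338;  R = 8+8 = 16,  c = 338−16² = 82
v_rel = (-13, -6),  |v_rel|² = 205;  v_rel·d = (-13)·(-17) + (-6)·(-7) = 263
205·t² − 526·t + 82 = 0  ⇒  m = 263² − 205·82 = 52359
m = 52359 > 0,  v_rel·d = 263 > 0  ⇒  inside

inside=yes margin=52359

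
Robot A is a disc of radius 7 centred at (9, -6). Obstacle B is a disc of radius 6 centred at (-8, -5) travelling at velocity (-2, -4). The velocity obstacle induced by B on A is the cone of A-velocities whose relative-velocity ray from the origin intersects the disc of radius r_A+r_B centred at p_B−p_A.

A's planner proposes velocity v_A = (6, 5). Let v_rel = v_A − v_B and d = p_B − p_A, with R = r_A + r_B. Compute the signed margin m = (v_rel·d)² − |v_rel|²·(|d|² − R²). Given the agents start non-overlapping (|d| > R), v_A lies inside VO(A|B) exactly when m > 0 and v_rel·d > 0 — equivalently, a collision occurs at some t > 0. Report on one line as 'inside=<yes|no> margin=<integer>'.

d = (-17, 1),  |d|² = 290;  R = 7+6 = 13,  c = 290−13² = 121
v_rel = (8, 9),  |v_rel|² = 145;  v_rel·d = (8)·(-17) + (9)·(1) = -127
145·t² + 254·t + 121 = 0  ⇒  m = (-127)² − 145·121 = -1416
m = -1416 < 0,  v_rel·d = -127 < 0  ⇒  outside

inside=no margin=-1416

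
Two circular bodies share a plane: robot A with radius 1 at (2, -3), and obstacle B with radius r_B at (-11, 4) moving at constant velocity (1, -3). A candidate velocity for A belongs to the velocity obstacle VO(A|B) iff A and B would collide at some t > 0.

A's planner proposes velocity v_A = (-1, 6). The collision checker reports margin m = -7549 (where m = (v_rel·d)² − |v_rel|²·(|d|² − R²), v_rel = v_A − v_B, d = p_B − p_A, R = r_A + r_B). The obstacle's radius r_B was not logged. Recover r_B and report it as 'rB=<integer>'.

m = -7549
d = (-13, 7);  v_rel = (-2, 9),  |v_rel|² = 85
v_rel×d = (-2)·(7) − (9)·(-13) = 103
since m = R²·85 − 103²:  R² = (10609 + -7549) / 85 = 36
R = √36 = 6  ⇒  r_B = 6 − 1 = 5

rB=5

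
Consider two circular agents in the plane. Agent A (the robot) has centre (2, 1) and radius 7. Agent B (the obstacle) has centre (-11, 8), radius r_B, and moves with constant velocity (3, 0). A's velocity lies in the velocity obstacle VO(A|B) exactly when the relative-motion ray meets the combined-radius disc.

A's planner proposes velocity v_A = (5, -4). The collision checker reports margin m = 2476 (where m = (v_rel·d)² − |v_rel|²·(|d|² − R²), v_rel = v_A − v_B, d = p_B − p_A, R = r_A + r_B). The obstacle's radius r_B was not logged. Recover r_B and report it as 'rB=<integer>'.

m = 2476
d = (-13, 7);  v_rel = (2, -4),  |v_rel|² = 20
v_rel×d = (2)·(7) − (-4)·(-13) = -38
since m = R²·20 − (-38)²:  R² = (1444 + 2476) / 20 = 196
R = √196 = 14  ⇒  r_B = 14 − 7 = 7

rB=7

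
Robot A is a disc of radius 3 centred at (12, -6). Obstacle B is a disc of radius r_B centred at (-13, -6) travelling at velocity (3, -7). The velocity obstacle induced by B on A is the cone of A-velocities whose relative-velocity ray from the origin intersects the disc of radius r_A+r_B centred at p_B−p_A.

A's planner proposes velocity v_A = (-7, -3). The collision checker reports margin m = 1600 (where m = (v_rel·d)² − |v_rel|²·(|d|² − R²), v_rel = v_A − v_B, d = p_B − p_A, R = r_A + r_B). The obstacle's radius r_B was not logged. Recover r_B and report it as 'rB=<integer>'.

m = 1600
d = (-25, 0);  v_rel = (-10, 4),  |v_rel|² = 116
v_rel×d = (-10)·(0) − (4)·(-25) = 100
since m = R²·116 − 100²:  R² = (10000 + 1600) / 116 = 100
R = √100 = 10  ⇒  r_B = 10 − 3 = 7

rB=7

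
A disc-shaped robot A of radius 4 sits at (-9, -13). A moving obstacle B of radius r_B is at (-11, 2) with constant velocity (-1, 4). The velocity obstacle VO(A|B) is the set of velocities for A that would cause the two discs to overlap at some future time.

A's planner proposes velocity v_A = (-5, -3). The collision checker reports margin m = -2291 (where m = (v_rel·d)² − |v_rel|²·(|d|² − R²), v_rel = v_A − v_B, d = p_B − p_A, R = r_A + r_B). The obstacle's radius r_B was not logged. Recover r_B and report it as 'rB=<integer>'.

m = -2291
d = (-2, 15);  v_rel = (-4, -7),  |v_rel|² = 65
v_rel×d = (-4)·(15) − (-7)·(-2) = -74
since m = R²·65 − (-74)²:  R² = (5476 + -2291) / 65 = 49
R = √49 = 7  ⇒  r_B = 7 − 4 = 3

rB=3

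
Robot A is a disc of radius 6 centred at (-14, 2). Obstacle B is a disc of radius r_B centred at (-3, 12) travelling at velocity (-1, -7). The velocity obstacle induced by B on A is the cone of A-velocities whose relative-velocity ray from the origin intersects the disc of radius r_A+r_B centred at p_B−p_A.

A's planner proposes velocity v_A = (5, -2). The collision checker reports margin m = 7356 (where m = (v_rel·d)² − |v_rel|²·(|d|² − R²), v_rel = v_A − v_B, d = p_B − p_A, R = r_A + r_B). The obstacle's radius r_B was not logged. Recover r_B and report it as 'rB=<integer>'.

m = 7356
d = (11, 10);  v_rel = (6, 5),  |v_rel|² = 61
v_rel×d = (6)·(10) − (5)·(11) = 5
since m = R²·61 − 5²:  R² = (25 + 7356) / 61 = 121
R = √121 = 11  ⇒  r_B = 11 − 6 = 5

rB=5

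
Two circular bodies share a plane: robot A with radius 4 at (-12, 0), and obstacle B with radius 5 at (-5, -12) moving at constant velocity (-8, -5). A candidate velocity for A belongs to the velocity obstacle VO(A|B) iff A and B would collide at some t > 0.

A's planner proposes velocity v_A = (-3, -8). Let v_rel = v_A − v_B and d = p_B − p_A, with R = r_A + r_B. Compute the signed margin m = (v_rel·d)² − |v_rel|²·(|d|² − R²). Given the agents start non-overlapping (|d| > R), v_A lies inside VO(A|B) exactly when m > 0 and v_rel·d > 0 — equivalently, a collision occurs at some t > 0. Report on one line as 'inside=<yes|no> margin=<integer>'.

d = (7, -12),  |d|² = 193;  R = 4+5 = 9,  c = 193−9² = 112
v_rel = (5, -3),  |v_rel|² = 34;  v_rel·d = (5)·(7) + (-3)·(-12) = 71
34·t² − 142·t + 112 = 0  ⇒  m = 71² − 34·112 = 1233
m = 1233 > 0,  v_rel·d = 71 > 0  ⇒  inside

inside=yes margin=1233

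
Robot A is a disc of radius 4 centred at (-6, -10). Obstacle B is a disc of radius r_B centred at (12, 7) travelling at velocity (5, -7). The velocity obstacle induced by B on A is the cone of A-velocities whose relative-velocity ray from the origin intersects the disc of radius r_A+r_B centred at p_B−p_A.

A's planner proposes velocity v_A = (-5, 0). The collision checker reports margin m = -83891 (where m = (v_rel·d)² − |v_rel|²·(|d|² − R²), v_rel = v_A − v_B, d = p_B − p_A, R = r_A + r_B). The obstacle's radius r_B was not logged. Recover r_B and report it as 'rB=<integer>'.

m = -83891
d = (18, 17);  v_rel = (-10, 7),  |v_rel|² = 149
v_rel×d = (-10)·(17) − (7)·(18) = -296
since m = R²·149 − (-296)²:  R² = (87616 + -83891) / 149 = 25
R = √25 = 5  ⇒  r_B = 5 − 4 = 1

rB=1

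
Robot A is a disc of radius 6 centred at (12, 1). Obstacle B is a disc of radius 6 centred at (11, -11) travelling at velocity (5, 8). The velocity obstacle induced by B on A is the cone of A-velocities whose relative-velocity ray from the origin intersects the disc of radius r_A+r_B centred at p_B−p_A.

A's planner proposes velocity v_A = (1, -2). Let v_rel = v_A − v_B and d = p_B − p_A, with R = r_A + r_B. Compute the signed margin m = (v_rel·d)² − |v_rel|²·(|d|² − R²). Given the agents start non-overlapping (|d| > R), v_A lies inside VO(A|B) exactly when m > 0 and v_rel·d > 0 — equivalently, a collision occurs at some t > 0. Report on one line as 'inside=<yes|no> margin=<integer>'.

d = (-1, -12),  |d|² = 145;  R = 6+6 = 12,  c = 145−12² = 1
v_rel = (-4, -10),  |v_rel|² = 116;  v_rel·d = (-4)·(-1) + (-10)·(-12) = 124
116·t² − 248·t + 1 = 0  ⇒  m = 124² − 116·1 = 15260
m = 15260 > 0,  v_rel·d = 124 > 0  ⇒  inside

inside=yes margin=15260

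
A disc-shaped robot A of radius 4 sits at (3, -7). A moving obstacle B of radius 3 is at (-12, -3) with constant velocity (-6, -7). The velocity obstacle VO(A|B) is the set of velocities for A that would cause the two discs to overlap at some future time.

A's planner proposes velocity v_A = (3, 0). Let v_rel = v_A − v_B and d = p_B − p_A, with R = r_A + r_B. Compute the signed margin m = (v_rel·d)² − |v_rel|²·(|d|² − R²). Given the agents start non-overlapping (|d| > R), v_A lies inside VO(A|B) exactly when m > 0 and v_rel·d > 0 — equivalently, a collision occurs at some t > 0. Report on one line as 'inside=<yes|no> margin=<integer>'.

d = (-15, 4),  |d|² = 241;  R = 4+3 = 7,  c = 241−7² = 192
v_rel = (9, 7),  |v_rel|² = 130;  v_rel·d = (9)·(-15) + (7)·(4) = -107
130·t² + 214·t + 192 = 0  ⇒  m = (-107)² − 130·192 = -13511
m = -13511 < 0,  v_rel·d = -107 < 0  ⇒  outside

inside=no margin=-13511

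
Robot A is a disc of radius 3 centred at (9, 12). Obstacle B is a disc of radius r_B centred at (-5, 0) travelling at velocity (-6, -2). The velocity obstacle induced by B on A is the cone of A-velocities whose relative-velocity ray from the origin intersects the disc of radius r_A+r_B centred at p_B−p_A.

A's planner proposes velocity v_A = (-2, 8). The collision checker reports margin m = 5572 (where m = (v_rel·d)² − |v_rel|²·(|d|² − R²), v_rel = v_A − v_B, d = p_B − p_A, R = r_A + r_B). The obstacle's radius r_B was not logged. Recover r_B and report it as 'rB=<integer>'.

m = 5572
d = (-14, -12);  v_rel = (4, 10),  |v_rel|² = 116
v_rel×d = (4)·(-12) − (10)·(-14) = 92
since m = R²·116 − 92²:  R² = (8464 + 5572) / 116 = 121
R = √121 = 11  ⇒  r_B = 11 − 3 = 8

rB=8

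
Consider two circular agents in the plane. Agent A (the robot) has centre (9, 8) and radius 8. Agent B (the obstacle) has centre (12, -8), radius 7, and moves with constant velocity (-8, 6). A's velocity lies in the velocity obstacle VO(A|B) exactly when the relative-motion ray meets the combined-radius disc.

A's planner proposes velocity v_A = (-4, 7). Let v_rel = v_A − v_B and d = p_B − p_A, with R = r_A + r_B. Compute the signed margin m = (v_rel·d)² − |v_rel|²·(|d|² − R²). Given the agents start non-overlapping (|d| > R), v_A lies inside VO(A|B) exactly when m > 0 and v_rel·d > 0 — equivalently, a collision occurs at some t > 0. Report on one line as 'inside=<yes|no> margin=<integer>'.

d = (3, -16),  |d|² = 265;  R = 8+7 = 15,  c = 265−15² = 40
v_rel = (4, 1),  |v_rel|² = 17;  v_rel·d = (4)·(3) + (1)·(-16) = -4
17·t² + 8·t + 40 = 0  ⇒  m = (-4)² − 17·40 = -664
m = -664 < 0,  v_rel·d = -4 < 0  ⇒  outside

inside=no margin=-664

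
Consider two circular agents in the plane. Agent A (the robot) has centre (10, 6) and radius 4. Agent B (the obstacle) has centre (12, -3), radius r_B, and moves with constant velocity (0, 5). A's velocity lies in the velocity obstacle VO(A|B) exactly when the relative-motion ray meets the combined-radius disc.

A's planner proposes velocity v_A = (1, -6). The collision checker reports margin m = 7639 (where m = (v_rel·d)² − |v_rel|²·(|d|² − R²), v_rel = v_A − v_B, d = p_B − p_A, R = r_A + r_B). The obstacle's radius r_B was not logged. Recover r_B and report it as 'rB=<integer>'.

m = 7639
d = (2, -9);  v_rel = (1, -11),  |v_rel|² = 122
v_rel×d = (1)·(-9) − (-11)·(2) = 13
since m = R²·122 − 13²:  R² = (169 + 7639) / 122 = 64
R = √64 = 8  ⇒  r_B = 8 − 4 = 4

rB=4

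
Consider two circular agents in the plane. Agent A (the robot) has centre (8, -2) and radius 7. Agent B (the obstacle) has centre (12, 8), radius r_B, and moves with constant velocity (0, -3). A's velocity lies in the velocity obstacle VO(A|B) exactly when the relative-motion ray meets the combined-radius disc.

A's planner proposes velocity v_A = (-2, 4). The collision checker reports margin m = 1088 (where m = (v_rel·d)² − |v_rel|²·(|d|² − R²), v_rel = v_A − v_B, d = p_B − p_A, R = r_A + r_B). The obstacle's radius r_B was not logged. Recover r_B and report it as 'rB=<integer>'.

m = 1088
d = (4, 10);  v_rel = (-2, 7),  |v_rel|² = 53
v_rel×d = (-2)·(10) − (7)·(4) = -48
since m = R²·53 − (-48)²:  R² = (2304 + 1088) / 53 = 64
R = √64 = 8  ⇒  r_B = 8 − 7 = 1

rB=1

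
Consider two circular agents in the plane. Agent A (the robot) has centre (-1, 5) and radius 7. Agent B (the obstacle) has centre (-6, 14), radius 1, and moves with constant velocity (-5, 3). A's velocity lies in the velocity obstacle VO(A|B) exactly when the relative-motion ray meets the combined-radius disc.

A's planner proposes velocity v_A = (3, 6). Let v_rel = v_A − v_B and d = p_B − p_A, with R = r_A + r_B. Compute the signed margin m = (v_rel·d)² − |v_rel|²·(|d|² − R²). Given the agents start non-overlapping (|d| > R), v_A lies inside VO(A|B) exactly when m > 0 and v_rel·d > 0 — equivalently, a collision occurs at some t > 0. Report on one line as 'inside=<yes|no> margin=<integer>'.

d = (-5, 9),  |d|² = 106;  R = 7+1 = 8,  c = 106−8² = 42
v_rel = (8, 3),  |v_rel|² = 73;  v_rel·d = (8)·(-5) + (3)·(9) = -13
73·t² + 26·t + 42 = 0  ⇒  m = (-13)² − 73·42 = -2897
m = -2897 < 0,  v_rel·d = -13 < 0  ⇒  outside

inside=no margin=-2897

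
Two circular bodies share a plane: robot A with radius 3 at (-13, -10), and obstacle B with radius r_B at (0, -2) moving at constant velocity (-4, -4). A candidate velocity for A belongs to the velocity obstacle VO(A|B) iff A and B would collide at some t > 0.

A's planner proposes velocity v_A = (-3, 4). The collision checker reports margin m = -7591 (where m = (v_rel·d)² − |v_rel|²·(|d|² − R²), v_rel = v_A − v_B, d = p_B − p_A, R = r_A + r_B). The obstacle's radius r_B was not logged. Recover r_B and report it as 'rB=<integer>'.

m = -7591
d = (13, 8);  v_rel = (1, 8),  |v_rel|² = 65
v_rel×d = (1)·(8) − (8)·(13) = -96
since m = R²·65 − (-96)²:  R² = (9216 + -7591) / 65 = 25
R = √25 = 5  ⇒  r_B = 5 − 3 = 2

rB=2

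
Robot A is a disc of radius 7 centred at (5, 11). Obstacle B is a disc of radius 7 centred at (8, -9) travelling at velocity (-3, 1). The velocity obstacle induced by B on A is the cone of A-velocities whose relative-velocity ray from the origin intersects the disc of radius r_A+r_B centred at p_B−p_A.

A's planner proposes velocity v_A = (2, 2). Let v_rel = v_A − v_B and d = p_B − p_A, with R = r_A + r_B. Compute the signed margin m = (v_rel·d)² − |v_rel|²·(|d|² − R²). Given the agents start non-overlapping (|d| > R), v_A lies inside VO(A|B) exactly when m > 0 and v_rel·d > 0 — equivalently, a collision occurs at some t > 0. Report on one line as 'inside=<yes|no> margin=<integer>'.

d = (3, -20),  |d|² = 409;  R = 7+7 = 14,  c = 409−14² = 213
v_rel = (5, 1),  |v_rel|² = 26;  v_rel·d = (5)·(3) + (1)·(-20) = -5
26·t² + 10·t + 213 = 0  ⇒  m = (-5)² − 26·213 = -5513
m = -5513 < 0,  v_rel·d = -5 < 0  ⇒  outside

inside=no margin=-5513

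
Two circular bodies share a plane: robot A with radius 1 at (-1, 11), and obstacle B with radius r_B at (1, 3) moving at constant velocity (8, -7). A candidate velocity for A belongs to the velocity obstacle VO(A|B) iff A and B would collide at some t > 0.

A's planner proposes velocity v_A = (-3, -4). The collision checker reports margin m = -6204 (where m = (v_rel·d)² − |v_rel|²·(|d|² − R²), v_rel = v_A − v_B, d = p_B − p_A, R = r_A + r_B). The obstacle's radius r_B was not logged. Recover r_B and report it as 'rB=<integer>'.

m = -6204
d = (2, -8);  v_rel = (-11, 3),  |v_rel|² = 130
v_rel×d = (-11)·(-8) − (3)·(2) = 82
since m = R²·130 − 82²:  R² = (6724 + -6204) / 130 = 4
R = √4 = 2  ⇒  r_B = 2 − 1 = 1

rB=1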